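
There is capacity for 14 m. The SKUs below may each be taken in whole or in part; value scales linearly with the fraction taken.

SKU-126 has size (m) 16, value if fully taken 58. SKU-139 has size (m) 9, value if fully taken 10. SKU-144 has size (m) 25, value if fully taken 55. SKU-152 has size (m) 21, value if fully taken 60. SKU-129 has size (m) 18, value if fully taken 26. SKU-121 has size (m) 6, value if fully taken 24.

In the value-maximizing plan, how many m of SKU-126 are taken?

8

Sort by value density: SKU-121 24/6≈4, SKU-126 58/16≈3.62, SKU-152 60/21≈2.86, SKU-144 55/25≈2.2, SKU-129 26/18≈1.44, SKU-139 10/9≈1.11.
SKU-121: take in full, 6 m for value 24 → 8 left.
Fill the last 8 m with part of SKU-126: 8/16 of it earns 29.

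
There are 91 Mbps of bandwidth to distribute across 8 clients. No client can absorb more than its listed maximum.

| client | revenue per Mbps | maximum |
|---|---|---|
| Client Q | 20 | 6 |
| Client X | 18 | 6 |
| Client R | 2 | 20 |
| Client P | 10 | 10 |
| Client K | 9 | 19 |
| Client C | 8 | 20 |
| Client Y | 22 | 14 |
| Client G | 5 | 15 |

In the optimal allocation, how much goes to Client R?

1

Rank by revenue per Mbps: Client Y 22 > Client Q 20 > Client X 18 > Client P 10 > Client K 9 > Client C 8 > Client G 5 > Client R 2.
Client Y: +14 to 14 (cap) — 77 left.
Client Q: +6 to 6 (cap) — 71 left.
Client X: +6 to 6 (cap) — 65 left.
Client P takes 10 to reach its cap of 10 — 55 left.
Give Client K 19 to hit its cap of 19 — 36 left.
Client C: +20 to 20 (cap) — 16 left.
Client G takes 15 to reach its cap of 15 — 1 left.
Client R: +1 (room for 20) → 1. Pool exhausted.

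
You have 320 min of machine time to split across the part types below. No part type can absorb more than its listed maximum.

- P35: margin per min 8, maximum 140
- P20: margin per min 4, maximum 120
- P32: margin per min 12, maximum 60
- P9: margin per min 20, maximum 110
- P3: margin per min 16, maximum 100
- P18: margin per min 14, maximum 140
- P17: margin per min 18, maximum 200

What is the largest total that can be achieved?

5960

Order the part types by margin per min: P9 20 > P17 18 > P3 16 > P18 14 > P32 12 > P35 8 > P20 4.
P9 takes 110 to reach its cap of 110 — 210 left.
P17 takes 200 to reach its cap of 200 — 10 left.
Only 10 left; P3 takes them to reach 10.
Total = 20×110 + 16×10 + 18×200 = 5960.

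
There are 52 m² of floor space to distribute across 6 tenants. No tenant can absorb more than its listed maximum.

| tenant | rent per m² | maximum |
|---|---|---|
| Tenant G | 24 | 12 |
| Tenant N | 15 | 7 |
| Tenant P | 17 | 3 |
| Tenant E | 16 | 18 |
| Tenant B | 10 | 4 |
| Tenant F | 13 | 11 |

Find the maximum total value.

Highest rent per m² first: Tenant G 24 > Tenant P 17 > Tenant E 16 > Tenant N 15 > Tenant F 13 > Tenant B 10.
Give Tenant G 12 to hit its cap of 12 — 40 left.
Tenant P: +3 to 3 (cap) — 37 left.
Tenant E: +18 to 18 (cap) — 19 left.
Give Tenant N 7 to hit its cap of 7 — 12 left.
Tenant F: +11 to 11 (cap) — 1 left.
Only 1 left; Tenant B takes them to reach 1.
Total = 24×12 + 15×7 + 17×3 + 16×18 + 10×1 + 13×11 = 885.

885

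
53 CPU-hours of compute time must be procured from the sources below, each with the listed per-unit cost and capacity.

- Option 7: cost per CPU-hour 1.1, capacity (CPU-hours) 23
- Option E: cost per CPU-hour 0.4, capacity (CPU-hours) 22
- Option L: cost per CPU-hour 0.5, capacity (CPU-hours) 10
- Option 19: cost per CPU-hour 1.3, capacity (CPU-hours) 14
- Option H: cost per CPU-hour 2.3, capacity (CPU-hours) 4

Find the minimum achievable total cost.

Use sources in increasing cost order.
Option E (0.4): use full 22 → 31 CPU-hours to go.
Option L at 0.5: take all 10 CPU-hours → 21 still needed.
Option 7 (1.1): take the remaining 21 → done.
Option 19, Option H: unused.
Cost = 22×0.4 + 10×0.5 + 21×1.1 = 36.9.

36.9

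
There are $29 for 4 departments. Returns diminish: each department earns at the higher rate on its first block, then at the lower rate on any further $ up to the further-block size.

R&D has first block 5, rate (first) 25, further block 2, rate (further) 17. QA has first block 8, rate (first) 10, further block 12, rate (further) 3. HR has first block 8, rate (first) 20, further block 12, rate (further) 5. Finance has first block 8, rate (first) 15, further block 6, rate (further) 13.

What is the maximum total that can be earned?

Treat each block as its own option and order by rate: R&D/tier1 25 > HR/tier1 20 > R&D/tier2 17 > Finance/tier1 15 > Finance/tier2 13 > QA/tier1 10 > HR/tier2 5 > QA/tier2 3.
Fill R&D tier1 block (5 at 25) ; 24 left.
HR tier1 at 20: fill all 8 ; 16 left.
R&D/tier2 (17): +2 ; 14 left.
Finance/tier1 (15): +8 ; 6 left.
Finance tier2 at 13: fill all 6 ; 0 left.
Total = 25×5 + 20×8 + 17×2 + 15×8 + 13×6 = 517.

517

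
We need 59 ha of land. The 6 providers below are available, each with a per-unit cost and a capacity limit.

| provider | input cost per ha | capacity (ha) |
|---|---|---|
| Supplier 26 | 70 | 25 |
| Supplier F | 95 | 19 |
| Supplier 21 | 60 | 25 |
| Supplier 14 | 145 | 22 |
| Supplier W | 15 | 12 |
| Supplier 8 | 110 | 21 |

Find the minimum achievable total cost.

3220

Use providers in increasing cost order.
Supplier W (15): use full 12 → 47 ha to go.
Supplier 21 at 60: take all 25 ha → 22 still needed.
Take 22 from Supplier 26 at 70 to finish.
Supplier F, Supplier 8, Supplier 14: unused.
Cost = 12×15 + 25×60 + 22×70 = 3220.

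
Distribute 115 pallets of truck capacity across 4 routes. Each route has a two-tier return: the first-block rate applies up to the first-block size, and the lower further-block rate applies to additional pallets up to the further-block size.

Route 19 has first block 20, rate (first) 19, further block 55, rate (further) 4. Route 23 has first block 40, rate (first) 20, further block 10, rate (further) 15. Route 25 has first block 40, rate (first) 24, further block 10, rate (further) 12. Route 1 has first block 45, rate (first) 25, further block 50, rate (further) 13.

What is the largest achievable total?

Rank every tier by rate: Route 1/first 25 > Route 25/first 24 > Route 23/first 20 > Route 19/first 19 > Route 23/second 15 > Route 1/second 13 > Route 25/second 12 > Route 19/second 4.
Route 1/first (25): +45 → 70 left.
Route 25/first (24): +40 → 30 left.
30 remain; put them into Route 23 first at 20.
Total = 25×45 + 24×40 + 20×30 = 2685.

2685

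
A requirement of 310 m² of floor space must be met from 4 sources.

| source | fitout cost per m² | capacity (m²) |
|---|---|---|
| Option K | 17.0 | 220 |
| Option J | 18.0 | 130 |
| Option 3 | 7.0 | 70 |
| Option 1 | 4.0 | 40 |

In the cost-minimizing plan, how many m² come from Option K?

200

Fill from the cheapest source first.
Option 1 at 4.0: take all 40 m² → 270 still needed.
Option 3 (7.0): use full 70 → 200 m² to go.
Option K (17.0): take the remaining 200 → done.
Option J: unused.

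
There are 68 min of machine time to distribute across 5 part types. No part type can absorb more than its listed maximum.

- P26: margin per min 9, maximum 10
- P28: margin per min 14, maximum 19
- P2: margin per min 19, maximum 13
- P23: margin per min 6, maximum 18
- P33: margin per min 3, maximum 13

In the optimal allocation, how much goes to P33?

8

Order the part types by margin per min: P2 19 > P28 14 > P26 9 > P23 6 > P33 3.
P2 takes 13 to reach its cap of 13 ; 55 left.
P28: +19 to 19 (cap) ; 36 left.
Give P26 10 to hit its cap of 10 ; 26 left.
P23: +18 to 18 (cap) ; 8 left.
Only 8 left; P33 takes them to reach 8.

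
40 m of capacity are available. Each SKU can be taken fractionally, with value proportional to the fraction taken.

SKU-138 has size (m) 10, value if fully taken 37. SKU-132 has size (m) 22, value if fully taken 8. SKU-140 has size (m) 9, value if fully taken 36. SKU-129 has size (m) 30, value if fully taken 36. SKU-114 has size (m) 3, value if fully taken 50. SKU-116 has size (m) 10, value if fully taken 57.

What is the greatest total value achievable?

Best value per unit of size first: SKU-114 50/3≈16.7, SKU-116 57/10≈5.7, SKU-140 36/9≈4, SKU-138 37/10≈3.7, SKU-129 36/30≈1.2, SKU-132 8/22≈0.364.
Take all of SKU-114 (3 m, value 50) ; 37 m left.
Take all of SKU-116 (10 m, value 57) ; 27 m left.
SKU-140: take in full, 9 m for value 36 ; 18 left.
SKU-138: take in full, 10 m for value 37 ; 8 left.
Fill the last 8 m with part of SKU-129: 8/30 of it earns 9.6.
Total value = 189.6.

189.6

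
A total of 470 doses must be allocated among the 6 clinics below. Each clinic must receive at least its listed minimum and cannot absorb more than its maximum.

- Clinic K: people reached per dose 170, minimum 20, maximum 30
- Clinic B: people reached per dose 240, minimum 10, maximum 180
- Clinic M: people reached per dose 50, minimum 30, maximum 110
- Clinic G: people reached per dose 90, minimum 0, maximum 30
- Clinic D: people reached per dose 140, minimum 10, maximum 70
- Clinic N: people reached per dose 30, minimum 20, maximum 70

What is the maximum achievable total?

Meeting every minimum uses 20+10+30+0+10+20 = 90 doses, leaving 380.
Rank by people reached per dose: Clinic B 240 > Clinic K 170 > Clinic D 140 > Clinic G 90 > Clinic M 50 > Clinic N 30.
Clinic B takes 170 more to reach its cap of 180 — 210 left.
Clinic K takes 10 more to reach its cap of 30 — 200 left.
Clinic D takes 60 more to reach its cap of 70 — 140 left.
Clinic G: +30 to 30 (cap) — 110 left.
Give Clinic M 80 more to hit its cap of 110 — 30 left.
Only 30 left; Clinic N takes them to reach 50.
Total = 170×30 + 240×180 + 50×110 + 90×30 + 140×70 + 30×50 = 67800.

67800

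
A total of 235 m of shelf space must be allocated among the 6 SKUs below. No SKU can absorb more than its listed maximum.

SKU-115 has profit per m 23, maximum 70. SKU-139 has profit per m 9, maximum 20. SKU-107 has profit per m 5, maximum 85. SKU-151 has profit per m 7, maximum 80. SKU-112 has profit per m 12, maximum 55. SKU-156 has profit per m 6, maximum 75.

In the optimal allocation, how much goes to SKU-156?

10

Rank by profit per m: SKU-115 23 > SKU-112 12 > SKU-139 9 > SKU-151 7 > SKU-156 6 > SKU-107 5.
SKU-115 takes 70 to reach its cap of 70 → 165 left.
SKU-112: +55 to 55 (cap) → 110 left.
SKU-139: +20 to 20 (cap) → 90 left.
SKU-151: +80 to 80 (cap) → 10 left.
SKU-156: +10 (room for 75) → 10. Pool exhausted.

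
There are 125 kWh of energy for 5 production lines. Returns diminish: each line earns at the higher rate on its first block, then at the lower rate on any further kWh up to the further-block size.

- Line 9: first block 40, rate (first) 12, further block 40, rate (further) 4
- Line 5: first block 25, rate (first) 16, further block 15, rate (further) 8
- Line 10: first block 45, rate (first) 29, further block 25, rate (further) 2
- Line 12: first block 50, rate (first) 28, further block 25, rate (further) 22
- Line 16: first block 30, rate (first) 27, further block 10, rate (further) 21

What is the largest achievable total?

Rank every tier by rate: Line 10/T1 29 > Line 12/T1 28 > Line 16/T1 27 > Line 12/T2 22 > Line 16/T2 21 > Line 5/T1 16 > Line 9/T1 12 > Line 5/T2 8 > Line 9/T2 4 > Line 10/T2 2.
Line 10/T1 (29): +45 — 80 left.
Line 12/T1 (28): +50 — 30 left.
Line 16 T1 at 27: fill all 30 — 0 left.
Total = 29×45 + 28×50 + 27×30 = 3515.

3515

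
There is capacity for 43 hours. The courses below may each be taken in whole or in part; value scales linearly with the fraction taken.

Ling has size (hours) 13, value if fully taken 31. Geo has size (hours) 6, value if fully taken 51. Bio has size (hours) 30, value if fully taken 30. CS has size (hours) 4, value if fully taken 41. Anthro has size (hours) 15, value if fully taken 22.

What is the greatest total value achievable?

Sort by value density: CS 41/4≈10.2, Geo 51/6≈8.5, Ling 31/13≈2.38, Anthro 22/15≈1.47, Bio 30/30≈1.
All 4 hours of CS fit (value 41) → 39 remain.
Take all of Geo (6 hours, value 51) → 33 hours left.
Ling: take in full, 13 hours for value 31 → 20 left.
Anthro: take in full, 15 hours for value 22 → 5 left.
Fill the last 5 hours with part of Bio: 5/30 of it earns 5.
Total value = 150.

150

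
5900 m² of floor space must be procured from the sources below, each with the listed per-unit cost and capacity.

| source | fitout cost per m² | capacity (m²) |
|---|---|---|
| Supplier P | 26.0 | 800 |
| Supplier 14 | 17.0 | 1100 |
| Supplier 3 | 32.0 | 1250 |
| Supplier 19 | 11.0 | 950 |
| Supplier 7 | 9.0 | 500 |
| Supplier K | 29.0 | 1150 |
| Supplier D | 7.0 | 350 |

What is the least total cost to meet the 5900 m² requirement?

123850

Use sources in increasing cost order.
Take 350 from Supplier D at 7.0 — need 5550 more.
Take 500 from Supplier 7 at 9.0 — need 5050 more.
Supplier 19 (11.0): use full 950 — 4100 m² to go.
Take 1100 from Supplier 14 at 17.0 — need 3000 more.
Supplier P at 26.0: take all 800 m² — 2200 still needed.
Supplier K (29.0): use full 1150 — 1050 m² to go.
Take 1050 from Supplier 3 at 32.0 to finish.
Cost = 350×7.0 + 500×9.0 + 950×11.0 + 1100×17.0 + 800×26.0 + 1150×29.0 + 1050×32.0 = 123850.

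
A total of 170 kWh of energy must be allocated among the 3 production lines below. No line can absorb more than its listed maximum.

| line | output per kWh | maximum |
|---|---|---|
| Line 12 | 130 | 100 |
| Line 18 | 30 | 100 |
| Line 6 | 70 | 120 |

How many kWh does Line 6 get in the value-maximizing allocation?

Highest output per kWh first: Line 12 130 > Line 6 70 > Line 18 30.
Line 12: +100 to 100 (cap) → 70 left.
Line 6 has room for 120 but only 70 remain, so it gets 70.

70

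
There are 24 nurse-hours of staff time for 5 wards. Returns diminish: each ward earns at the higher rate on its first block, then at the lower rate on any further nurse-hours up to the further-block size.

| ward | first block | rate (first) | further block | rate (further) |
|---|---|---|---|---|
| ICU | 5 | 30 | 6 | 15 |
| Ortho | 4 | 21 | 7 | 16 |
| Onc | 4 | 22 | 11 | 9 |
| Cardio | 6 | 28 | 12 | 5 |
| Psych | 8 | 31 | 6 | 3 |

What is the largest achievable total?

675

Rank every tier by rate: Psych/first 31 > ICU/first 30 > Cardio/first 28 > Onc/first 22 > Ortho/first 21 > Ortho/second 16 > ICU/second 15 > Onc/second 9 > Cardio/second 5 > Psych/second 3.
Fill Psych first block (8 at 31) ; 16 left.
ICU first at 30: fill all 5 ; 11 left.
Cardio first at 28: fill all 6 ; 5 left.
Fill Onc first block (4 at 22) ; 1 left.
Ortho first at 21: only 1 left, fill 1.
Total = 31×8 + 30×5 + 28×6 + 22×4 + 21×1 = 675.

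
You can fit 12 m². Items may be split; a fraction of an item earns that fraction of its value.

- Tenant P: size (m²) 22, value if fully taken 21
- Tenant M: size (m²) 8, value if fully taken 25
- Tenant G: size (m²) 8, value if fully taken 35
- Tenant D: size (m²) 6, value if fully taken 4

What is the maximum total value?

Rank by value-to-size ratio: Tenant G 35/8≈4.38, Tenant M 25/8≈3.12, Tenant P 21/22≈0.955, Tenant D 4/6≈0.667.
All 8 m² of Tenant G fit (value 35) ; 4 remain.
Fill the last 4 m² with part of Tenant M: 4/8 of it earns 12.5.
Total value = 47.5.

47.5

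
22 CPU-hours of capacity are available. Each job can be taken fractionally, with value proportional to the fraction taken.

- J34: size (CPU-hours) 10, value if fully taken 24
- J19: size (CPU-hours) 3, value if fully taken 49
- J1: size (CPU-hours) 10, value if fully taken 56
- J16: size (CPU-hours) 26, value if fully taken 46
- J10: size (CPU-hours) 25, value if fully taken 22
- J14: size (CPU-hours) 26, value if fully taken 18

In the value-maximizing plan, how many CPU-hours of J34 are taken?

Rank by value-to-size ratio: J19 49/3≈16.3, J1 56/10≈5.6, J34 24/10≈2.4, J16 46/26≈1.77, J10 22/25≈0.88, J14 18/26≈0.692.
All 3 CPU-hours of J19 fit (value 49) — 19 remain.
All 10 CPU-hours of J1 fit (value 56) — 9 remain.
9 CPU-hours left: a 9/10 share of J34 gives 24×9/10 = 21.6.

9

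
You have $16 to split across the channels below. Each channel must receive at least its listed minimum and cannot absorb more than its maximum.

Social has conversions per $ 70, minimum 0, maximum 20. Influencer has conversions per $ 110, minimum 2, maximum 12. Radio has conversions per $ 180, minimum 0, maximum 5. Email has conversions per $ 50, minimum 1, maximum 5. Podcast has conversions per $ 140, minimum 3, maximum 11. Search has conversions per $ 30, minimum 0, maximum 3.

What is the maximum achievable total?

Meeting every minimum uses 0+2+0+1+3+0 = 6 $, leaving 10.
Order the channels by conversions per $: Radio 180 > Podcast 140 > Influencer 110 > Social 70 > Email 50 > Search 30.
Give Radio 5 more to hit its cap of 5 ; 5 left.
Podcast: +5 (room for 8) → 8. Pool exhausted.
Total = 110×2 + 180×5 + 50×1 + 140×8 = 2290.

2290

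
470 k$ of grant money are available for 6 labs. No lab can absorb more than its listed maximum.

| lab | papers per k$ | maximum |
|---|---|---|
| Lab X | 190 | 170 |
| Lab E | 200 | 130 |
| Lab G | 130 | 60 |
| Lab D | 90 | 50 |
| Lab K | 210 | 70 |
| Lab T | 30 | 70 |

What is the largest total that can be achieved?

84400

Rank by papers per k$: Lab K 210 > Lab E 200 > Lab X 190 > Lab G 130 > Lab D 90 > Lab T 30.
Lab K: +70 to 70 (cap) ; 400 left.
Lab E: +130 to 130 (cap) ; 270 left.
Lab X: +170 to 170 (cap) ; 100 left.
Lab G takes 60 to reach its cap of 60 ; 40 left.
Lab D: +40 (room for 50) → 40. Pool exhausted.
Total = 190×170 + 200×130 + 130×60 + 90×40 + 210×70 = 84400.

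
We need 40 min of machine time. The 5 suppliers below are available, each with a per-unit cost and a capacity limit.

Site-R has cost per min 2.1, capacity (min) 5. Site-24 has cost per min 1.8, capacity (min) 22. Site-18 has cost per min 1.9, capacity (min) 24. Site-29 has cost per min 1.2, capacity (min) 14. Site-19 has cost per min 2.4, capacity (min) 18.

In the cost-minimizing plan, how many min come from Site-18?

Cheapest first:
Site-29 at 1.2: take all 14 min — 26 still needed.
Site-24 (1.8): use full 22 — 4 min to go.
Take 4 from Site-18 at 1.9 to finish.
Site-R, Site-19: unused.

4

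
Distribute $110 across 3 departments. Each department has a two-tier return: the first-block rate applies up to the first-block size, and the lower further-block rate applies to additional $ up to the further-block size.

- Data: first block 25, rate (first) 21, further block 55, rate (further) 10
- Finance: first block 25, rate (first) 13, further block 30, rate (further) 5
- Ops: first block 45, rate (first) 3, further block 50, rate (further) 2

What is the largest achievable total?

Order all 6 blocks by rate: Data/T1 21 > Finance/T1 13 > Data/T2 10 > Finance/T2 5 > Ops/T1 3 > Ops/T2 2.
Data T1 at 21: fill all 25 — 85 left.
Finance T1 at 13: fill all 25 — 60 left.
Data/T2 (10): +55 — 5 left.
5 remain; put them into Finance T2 at 5.
Total = 21×25 + 13×25 + 10×55 + 5×5 = 1425.

1425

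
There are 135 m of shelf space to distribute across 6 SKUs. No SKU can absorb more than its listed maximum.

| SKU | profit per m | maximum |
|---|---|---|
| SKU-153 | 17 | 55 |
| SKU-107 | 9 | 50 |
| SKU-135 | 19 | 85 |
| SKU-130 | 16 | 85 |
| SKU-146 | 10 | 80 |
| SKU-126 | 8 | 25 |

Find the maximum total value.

Rank by profit per m: SKU-135 19 > SKU-153 17 > SKU-130 16 > SKU-146 10 > SKU-107 9 > SKU-126 8.
SKU-135: +85 to 85 (cap) → 50 left.
Only 50 left; SKU-153 takes them to reach 50.
Total = 17×50 + 19×85 = 2465.

2465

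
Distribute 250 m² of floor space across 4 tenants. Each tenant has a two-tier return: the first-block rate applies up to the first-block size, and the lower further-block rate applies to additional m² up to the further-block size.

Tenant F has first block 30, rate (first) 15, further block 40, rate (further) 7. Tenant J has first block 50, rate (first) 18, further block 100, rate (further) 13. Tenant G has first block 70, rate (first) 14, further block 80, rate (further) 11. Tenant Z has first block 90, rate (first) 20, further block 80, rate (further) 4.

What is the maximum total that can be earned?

Treat each block as its own option and order by rate: Tenant Z/first 20 > Tenant J/first 18 > Tenant F/first 15 > Tenant G/first 14 > Tenant J/second 13 > Tenant G/second 11 > Tenant F/second 7 > Tenant Z/second 4.
Tenant Z first at 20: fill all 90 — 160 left.
Tenant J first at 18: fill all 50 — 110 left.
Tenant F first at 15: fill all 30 — 80 left.
Tenant G/first (14): +70 — 10 left.
10 remain; put them into Tenant J second at 13.
Total = 20×90 + 18×50 + 15×30 + 14×70 + 13×10 = 4260.

4260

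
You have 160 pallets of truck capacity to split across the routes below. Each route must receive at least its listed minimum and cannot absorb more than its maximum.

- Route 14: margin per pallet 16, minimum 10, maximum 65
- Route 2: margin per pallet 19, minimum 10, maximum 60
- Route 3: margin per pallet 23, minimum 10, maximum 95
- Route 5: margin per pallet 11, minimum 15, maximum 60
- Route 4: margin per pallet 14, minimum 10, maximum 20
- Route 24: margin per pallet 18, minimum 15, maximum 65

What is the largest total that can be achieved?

3205

Meeting every minimum uses 10+10+10+15+10+15 = 70 pallets, leaving 90.
Order the routes by margin per pallet: Route 3 23 > Route 2 19 > Route 24 18 > Route 14 16 > Route 4 14 > Route 5 11.
Route 3 takes 85 more to reach its cap of 95 ; 5 left.
Only 5 left; Route 2 takes them to reach 15.
Total = 16×10 + 19×15 + 23×95 + 11×15 + 14×10 + 18×15 = 3205.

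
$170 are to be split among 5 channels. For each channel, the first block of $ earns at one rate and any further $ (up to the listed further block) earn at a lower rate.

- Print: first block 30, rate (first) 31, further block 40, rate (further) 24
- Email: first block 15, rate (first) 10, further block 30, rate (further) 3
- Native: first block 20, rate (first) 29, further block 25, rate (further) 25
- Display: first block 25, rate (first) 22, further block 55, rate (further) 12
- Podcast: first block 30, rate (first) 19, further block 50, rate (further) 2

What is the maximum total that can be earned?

4215

Order all 10 blocks by rate: Print/first 31 > Native/first 29 > Native/second 25 > Print/second 24 > Display/first 22 > Podcast/first 19 > Display/second 12 > Email/first 10 > Email/second 3 > Podcast/second 2.
Fill Print first block (30 at 31) — 140 left.
Native first at 29: fill all 20 — 120 left.
Native second at 25: fill all 25 — 95 left.
Print/second (24): +40 — 55 left.
Display first at 22: fill all 25 — 30 left.
Fill Podcast first block (30 at 19) — 0 left.
Total = 31×30 + 29×20 + 25×25 + 24×40 + 22×25 + 19×30 = 4215.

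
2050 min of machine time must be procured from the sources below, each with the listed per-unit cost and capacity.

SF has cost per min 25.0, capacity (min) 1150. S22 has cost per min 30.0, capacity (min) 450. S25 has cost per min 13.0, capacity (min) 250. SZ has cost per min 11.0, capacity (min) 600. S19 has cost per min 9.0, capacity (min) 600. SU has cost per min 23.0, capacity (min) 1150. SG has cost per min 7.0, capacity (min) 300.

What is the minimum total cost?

Cheapest first:
Take 300 from SG at 7.0 ; need 1750 more.
S19 (9.0): use full 600 ; 1150 min to go.
SZ (11.0): use full 600 ; 550 min to go.
S25 (13.0): use full 250 ; 300 min to go.
SU at 23.0: take 300 of its 1150 ; requirement met.
SF, S22: unused.
Cost = 300×7.0 + 600×9.0 + 600×11.0 + 250×13.0 + 300×23.0 = 24250.

24250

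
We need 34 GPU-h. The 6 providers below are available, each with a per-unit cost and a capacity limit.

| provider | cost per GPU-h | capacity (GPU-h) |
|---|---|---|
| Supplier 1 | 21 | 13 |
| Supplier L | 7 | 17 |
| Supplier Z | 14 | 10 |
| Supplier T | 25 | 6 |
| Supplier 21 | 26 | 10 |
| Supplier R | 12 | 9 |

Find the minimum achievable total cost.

339

Fill from the cheapest provider first.
Supplier L (7): use full 17 → 17 GPU-h to go.
Supplier R (12): use full 9 → 8 GPU-h to go.
Take 8 from Supplier Z at 14 to finish.
Supplier 1, Supplier T, Supplier 21: unused.
Cost = 17×7 + 9×12 + 8×14 = 339.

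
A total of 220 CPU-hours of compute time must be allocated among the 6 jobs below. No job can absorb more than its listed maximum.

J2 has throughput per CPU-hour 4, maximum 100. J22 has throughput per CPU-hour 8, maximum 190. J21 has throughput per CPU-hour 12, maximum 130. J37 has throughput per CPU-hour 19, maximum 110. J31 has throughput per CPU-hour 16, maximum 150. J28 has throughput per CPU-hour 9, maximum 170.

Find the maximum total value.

Rank by throughput per CPU-hour: J37 19 > J31 16 > J21 12 > J28 9 > J22 8 > J2 4.
Give J37 110 to hit its cap of 110 ; 110 left.
J31 has room for 150 but only 110 remain, so it gets 110.
Total = 19×110 + 16×110 = 3850.

3850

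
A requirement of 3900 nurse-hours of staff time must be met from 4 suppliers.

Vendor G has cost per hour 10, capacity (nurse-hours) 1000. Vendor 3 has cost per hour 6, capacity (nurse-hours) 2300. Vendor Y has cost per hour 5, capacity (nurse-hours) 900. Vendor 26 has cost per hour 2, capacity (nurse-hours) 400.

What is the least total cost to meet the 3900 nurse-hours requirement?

Fill from the cheapest supplier first.
Vendor 26 (2): use full 400 — 3500 nurse-hours to go.
Take 900 from Vendor Y at 5 — need 2600 more.
Vendor 3 (6): use full 2300 — 300 nurse-hours to go.
Vendor G at 10: take 300 of its 1000 — requirement met.
Cost = 400×2 + 900×5 + 2300×6 + 300×10 = 22100.

22100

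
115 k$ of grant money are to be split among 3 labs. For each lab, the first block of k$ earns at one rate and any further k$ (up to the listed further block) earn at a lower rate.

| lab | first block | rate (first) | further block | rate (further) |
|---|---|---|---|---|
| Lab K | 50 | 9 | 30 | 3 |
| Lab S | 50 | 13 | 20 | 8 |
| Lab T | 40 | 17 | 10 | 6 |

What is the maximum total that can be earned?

Rank every tier by rate: Lab T/tier1 17 > Lab S/tier1 13 > Lab K/tier1 9 > Lab S/tier2 8 > Lab T/tier2 6 > Lab K/tier2 3.
Fill Lab T tier1 block (40 at 17) ; 75 left.
Lab S/tier1 (13): +50 ; 25 left.
Lab K/tier1: +25 of 50 at 9; pool empty.
Total = 17×40 + 13×50 + 9×25 = 1555.

1555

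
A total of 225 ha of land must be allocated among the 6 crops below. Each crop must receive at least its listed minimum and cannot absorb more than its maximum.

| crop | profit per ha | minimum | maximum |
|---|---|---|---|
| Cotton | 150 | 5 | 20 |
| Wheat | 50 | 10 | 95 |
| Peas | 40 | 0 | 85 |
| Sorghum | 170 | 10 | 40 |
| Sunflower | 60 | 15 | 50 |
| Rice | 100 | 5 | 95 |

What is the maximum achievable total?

Meeting every minimum uses 5+10+0+10+15+5 = 45 ha, leaving 180.
Highest profit per ha first: Sorghum 170 > Cotton 150 > Rice 100 > Sunflower 60 > Wheat 50 > Peas 40.
Sorghum: +30 to 40 (cap) — 150 left.
Give Cotton 15 more to hit its cap of 20 — 135 left.
Rice takes 90 more to reach its cap of 95 — 45 left.
Sunflower takes 35 more to reach its cap of 50 — 10 left.
Wheat has room for 85 more but only 10 remain, so it gets 20.
Total = 150×20 + 50×20 + 170×40 + 60×50 + 100×95 = 23300.

23300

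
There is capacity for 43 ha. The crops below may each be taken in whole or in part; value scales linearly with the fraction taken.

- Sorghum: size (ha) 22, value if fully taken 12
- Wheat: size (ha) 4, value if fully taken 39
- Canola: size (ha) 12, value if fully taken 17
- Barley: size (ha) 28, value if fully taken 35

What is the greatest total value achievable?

89.75

Rank by value-to-size ratio: Wheat 39/4≈9.75, Canola 17/12≈1.42, Barley 35/28≈1.25, Sorghum 12/22≈0.545.
All 4 ha of Wheat fit (value 39) — 39 remain.
All 12 ha of Canola fit (value 17) — 27 remain.
Only 27 ha remain; take 27/28 of Barley for value 35×27/28 = 33.75.
Total value = 89.75.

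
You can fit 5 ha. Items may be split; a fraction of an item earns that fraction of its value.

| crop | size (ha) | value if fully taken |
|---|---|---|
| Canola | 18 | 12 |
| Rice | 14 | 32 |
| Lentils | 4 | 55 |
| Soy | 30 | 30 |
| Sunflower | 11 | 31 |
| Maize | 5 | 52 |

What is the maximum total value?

Best value per unit of size first: Lentils 55/4≈13.8, Maize 52/5≈10.4, Sunflower 31/11≈2.82, Rice 32/14≈2.29, Soy 30/30≈1, Canola 12/18≈0.667.
All 4 ha of Lentils fit (value 55) — 1 remain.
Only 1 ha remain; take 1/5 of Maize for value 52×1/5 = 10.4.
Total value = 65.4.

65.4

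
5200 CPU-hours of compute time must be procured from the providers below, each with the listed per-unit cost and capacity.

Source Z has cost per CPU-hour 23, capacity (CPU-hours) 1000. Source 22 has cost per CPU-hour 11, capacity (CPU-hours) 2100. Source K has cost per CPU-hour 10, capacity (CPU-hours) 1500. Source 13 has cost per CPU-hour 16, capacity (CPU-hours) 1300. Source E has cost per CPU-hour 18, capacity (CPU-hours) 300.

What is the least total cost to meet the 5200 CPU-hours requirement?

Fill from the cheapest provider first.
Source K at 10: take all 1500 CPU-hours → 3700 still needed.
Source 22 (11): use full 2100 → 1600 CPU-hours to go.
Source 13 at 16: take all 1300 CPU-hours → 300 still needed.
Source E (18): use full 300 → 0 CPU-hours to go.
Source Z: unused.
Cost = 1500×10 + 2100×11 + 1300×16 + 300×18 = 64300.

64300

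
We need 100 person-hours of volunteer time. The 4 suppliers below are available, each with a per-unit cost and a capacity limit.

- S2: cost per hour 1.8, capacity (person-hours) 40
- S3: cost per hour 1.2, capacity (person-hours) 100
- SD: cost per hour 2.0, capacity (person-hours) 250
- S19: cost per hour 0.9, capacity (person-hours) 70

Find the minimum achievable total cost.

99

Use suppliers in increasing cost order.
Take 70 from S19 at 0.9 — need 30 more.
Take 30 from S3 at 1.2 to finish.
S2, SD: unused.
Cost = 70×0.9 + 30×1.2 = 99.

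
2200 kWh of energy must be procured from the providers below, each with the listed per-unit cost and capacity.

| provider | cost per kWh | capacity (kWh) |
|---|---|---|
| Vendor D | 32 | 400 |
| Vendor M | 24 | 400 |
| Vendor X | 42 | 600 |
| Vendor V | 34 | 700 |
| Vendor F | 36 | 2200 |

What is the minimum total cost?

Cheapest first:
Vendor M (24): use full 400 — 1800 kWh to go.
Vendor D (32): use full 400 — 1400 kWh to go.
Vendor V (34): use full 700 — 700 kWh to go.
Vendor F at 36: take 700 of its 2200 — requirement met.
Vendor X: unused.
Cost = 400×24 + 400×32 + 700×34 + 700×36 = 71400.

71400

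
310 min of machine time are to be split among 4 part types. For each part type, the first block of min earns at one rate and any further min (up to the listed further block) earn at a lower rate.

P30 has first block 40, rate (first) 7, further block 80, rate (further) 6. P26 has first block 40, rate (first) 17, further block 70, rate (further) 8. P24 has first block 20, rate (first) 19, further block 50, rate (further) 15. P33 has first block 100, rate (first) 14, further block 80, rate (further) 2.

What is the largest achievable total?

Order all 8 blocks by rate: P24/T1 19 > P26/T1 17 > P24/T2 15 > P33/T1 14 > P26/T2 8 > P30/T1 7 > P30/T2 6 > P33/T2 2.
P24 T1 at 19: fill all 20 ; 290 left.
P26/T1 (17): +40 ; 250 left.
P24 T2 at 15: fill all 50 ; 200 left.
Fill P33 T1 block (100 at 14) ; 100 left.
P26 T2 at 8: fill all 70 ; 30 left.
P30/T1: +30 of 40 at 7; pool empty.
Total = 19×20 + 17×40 + 15×50 + 14×100 + 8×70 + 7×30 = 3980.

3980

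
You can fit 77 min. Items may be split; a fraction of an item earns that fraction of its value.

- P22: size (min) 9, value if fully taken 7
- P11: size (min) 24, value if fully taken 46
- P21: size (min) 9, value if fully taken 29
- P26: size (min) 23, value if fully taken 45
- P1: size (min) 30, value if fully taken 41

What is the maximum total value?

148.7

Rank by value-to-size ratio: P21 29/9≈3.22, P26 45/23≈1.96, P11 46/24≈1.92, P1 41/30≈1.37, P22 7/9≈0.778.
All 9 min of P21 fit (value 29) → 68 remain.
P26: take in full, 23 min for value 45 → 45 left.
Take all of P11 (24 min, value 46) → 21 min left.
21 min left: a 21/30 share of P1 gives 41×21/30 = 28.7.
Total value = 148.7.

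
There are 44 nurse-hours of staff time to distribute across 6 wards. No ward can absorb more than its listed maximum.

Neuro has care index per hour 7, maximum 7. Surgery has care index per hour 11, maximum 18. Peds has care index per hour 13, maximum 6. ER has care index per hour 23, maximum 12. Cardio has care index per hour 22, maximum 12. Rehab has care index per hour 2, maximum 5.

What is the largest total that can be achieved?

772

Highest care index per hour first: ER 23 > Cardio 22 > Peds 13 > Surgery 11 > Neuro 7 > Rehab 2.
Give ER 12 to hit its cap of 12 ; 32 left.
Cardio takes 12 to reach its cap of 12 ; 20 left.
Peds: +6 to 6 (cap) ; 14 left.
Surgery has room for 18 but only 14 remain, so it gets 14.
Total = 11×14 + 13×6 + 23×12 + 22×12 = 772.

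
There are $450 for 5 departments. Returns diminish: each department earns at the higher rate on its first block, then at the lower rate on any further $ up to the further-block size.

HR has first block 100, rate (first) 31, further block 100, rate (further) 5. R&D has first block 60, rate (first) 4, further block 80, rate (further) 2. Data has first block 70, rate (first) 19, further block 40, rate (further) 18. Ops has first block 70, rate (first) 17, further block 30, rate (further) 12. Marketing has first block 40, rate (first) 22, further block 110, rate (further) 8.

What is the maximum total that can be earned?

8380

Rank every tier by rate: HR/first 31 > Marketing/first 22 > Data/first 19 > Data/second 18 > Ops/first 17 > Ops/second 12 > Marketing/second 8 > HR/second 5 > R&D/first 4 > R&D/second 2.
Fill HR first block (100 at 31) → 350 left.
Marketing first at 22: fill all 40 → 310 left.
Data first at 19: fill all 70 → 240 left.
Data second at 18: fill all 40 → 200 left.
Fill Ops first block (70 at 17) → 130 left.
Ops second at 12: fill all 30 → 100 left.
100 remain; put them into Marketing second at 8.
Total = 31×100 + 22×40 + 19×70 + 18×40 + 17×70 + 12×30 + 8×100 = 8380.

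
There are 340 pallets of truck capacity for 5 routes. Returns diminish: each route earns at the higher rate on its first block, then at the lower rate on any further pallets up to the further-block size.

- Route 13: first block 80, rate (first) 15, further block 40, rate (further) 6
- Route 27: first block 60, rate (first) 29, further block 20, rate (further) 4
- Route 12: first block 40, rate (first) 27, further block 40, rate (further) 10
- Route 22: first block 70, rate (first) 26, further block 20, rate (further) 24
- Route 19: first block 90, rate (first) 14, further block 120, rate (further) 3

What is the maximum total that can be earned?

Treat each block as its own option and order by rate: Route 27/first 29 > Route 12/first 27 > Route 22/first 26 > Route 22/second 24 > Route 13/first 15 > Route 19/first 14 > Route 12/second 10 > Route 13/second 6 > Route 27/second 4 > Route 19/second 3.
Route 27 first at 29: fill all 60 ; 280 left.
Fill Route 12 first block (40 at 27) ; 240 left.
Fill Route 22 first block (70 at 26) ; 170 left.
Route 22 second at 24: fill all 20 ; 150 left.
Fill Route 13 first block (80 at 15) ; 70 left.
Route 19/first: +70 of 90 at 14; pool empty.
Total = 29×60 + 27×40 + 26×70 + 24×20 + 15×80 + 14×70 = 7300.

7300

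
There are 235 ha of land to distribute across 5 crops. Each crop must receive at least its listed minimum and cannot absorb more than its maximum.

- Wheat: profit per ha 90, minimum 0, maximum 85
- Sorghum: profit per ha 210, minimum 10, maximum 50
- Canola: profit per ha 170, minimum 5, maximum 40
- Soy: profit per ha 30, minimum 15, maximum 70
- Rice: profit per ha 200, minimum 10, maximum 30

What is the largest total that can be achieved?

31850

Meeting every minimum uses 0+10+5+15+10 = 40 ha, leaving 195.
Order the crops by profit per ha: Sorghum 210 > Rice 200 > Canola 170 > Wheat 90 > Soy 30.
Sorghum takes 40 more to reach its cap of 50 ; 155 left.
Rice: +20 to 30 (cap) ; 135 left.
Canola takes 35 more to reach its cap of 40 ; 100 left.
Wheat takes 85 more to reach its cap of 85 ; 15 left.
Soy has room for 55 more but only 15 remain, so it gets 30.
Total = 90×85 + 210×50 + 170×40 + 30×30 + 200×30 = 31850.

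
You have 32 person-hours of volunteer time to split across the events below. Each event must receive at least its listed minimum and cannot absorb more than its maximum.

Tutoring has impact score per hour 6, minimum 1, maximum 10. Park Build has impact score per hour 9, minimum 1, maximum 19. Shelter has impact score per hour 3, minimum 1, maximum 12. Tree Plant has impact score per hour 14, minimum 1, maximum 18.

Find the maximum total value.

Meeting every minimum uses 1+1+1+1 = 4 person-hours, leaving 28.
Order the events by impact score per hour: Tree Plant 14 > Park Build 9 > Tutoring 6 > Shelter 3.
Tree Plant: +17 to 18 (cap) — 11 left.
Only 11 left; Park Build takes them to reach 12.
Total = 6×1 + 9×12 + 3×1 + 14×18 = 369.

369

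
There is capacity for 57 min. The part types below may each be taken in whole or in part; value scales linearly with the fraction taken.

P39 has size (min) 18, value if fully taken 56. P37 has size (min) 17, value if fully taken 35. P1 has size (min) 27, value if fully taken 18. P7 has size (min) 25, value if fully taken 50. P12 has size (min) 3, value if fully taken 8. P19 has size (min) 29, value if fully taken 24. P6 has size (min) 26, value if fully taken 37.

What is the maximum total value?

137

Sort by value density: P39 56/18≈3.11, P12 8/3≈2.67, P37 35/17≈2.06, P7 50/25≈2, P6 37/26≈1.42, P19 24/29≈0.828, P1 18/27≈0.667.
Take all of P39 (18 min, value 56) ; 39 min left.
P12: take in full, 3 min for value 8 ; 36 left.
All 17 min of P37 fit (value 35) ; 19 remain.
19 min left: a 19/25 share of P7 gives 50×19/25 = 38.
Total value = 137.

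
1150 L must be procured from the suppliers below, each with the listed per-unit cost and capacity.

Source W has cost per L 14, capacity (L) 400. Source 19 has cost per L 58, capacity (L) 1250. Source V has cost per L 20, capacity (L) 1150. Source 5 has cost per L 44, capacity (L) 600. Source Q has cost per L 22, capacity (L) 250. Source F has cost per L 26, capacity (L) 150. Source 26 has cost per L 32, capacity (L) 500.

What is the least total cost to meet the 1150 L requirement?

Cheapest first:
Take 400 from Source W at 14 → need 750 more.
Take 750 from Source V at 20 to finish.
Source Q, Source F, Source 26, Source 5, Source 19: unused.
Cost = 400×14 + 750×20 = 20600.

20600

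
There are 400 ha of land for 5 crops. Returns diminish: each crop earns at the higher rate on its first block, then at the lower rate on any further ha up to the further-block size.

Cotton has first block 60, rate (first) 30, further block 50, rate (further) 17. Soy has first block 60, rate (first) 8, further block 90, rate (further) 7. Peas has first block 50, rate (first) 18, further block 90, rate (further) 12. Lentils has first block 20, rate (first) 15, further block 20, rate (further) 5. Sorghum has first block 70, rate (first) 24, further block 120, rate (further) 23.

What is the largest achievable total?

8650

Treat each block as its own option and order by rate: Cotton/T1 30 > Sorghum/T1 24 > Sorghum/T2 23 > Peas/T1 18 > Cotton/T2 17 > Lentils/T1 15 > Peas/T2 12 > Soy/T1 8 > Soy/T2 7 > Lentils/T2 5.
Fill Cotton T1 block (60 at 30) ; 340 left.
Sorghum T1 at 24: fill all 70 ; 270 left.
Fill Sorghum T2 block (120 at 23) ; 150 left.
Peas T1 at 18: fill all 50 ; 100 left.
Fill Cotton T2 block (50 at 17) ; 50 left.
Lentils/T1 (15): +20 ; 30 left.
Peas/T2: +30 of 90 at 12; pool empty.
Total = 30×60 + 24×70 + 23×120 + 18×50 + 17×50 + 15×20 + 12×30 = 8650.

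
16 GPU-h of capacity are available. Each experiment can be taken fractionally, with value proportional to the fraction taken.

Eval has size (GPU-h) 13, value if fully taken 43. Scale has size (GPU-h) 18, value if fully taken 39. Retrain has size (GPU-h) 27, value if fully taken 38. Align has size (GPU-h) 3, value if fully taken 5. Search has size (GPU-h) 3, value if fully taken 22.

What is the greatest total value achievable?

Best value per unit of size first: Search 22/3≈7.33, Eval 43/13≈3.31, Scale 39/18≈2.17, Align 5/3≈1.67, Retrain 38/27≈1.41.
Search: take in full, 3 GPU-h for value 22 → 13 left.
All 13 GPU-h of Eval fit (value 43) → 0 remain.
Total value = 65.

65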